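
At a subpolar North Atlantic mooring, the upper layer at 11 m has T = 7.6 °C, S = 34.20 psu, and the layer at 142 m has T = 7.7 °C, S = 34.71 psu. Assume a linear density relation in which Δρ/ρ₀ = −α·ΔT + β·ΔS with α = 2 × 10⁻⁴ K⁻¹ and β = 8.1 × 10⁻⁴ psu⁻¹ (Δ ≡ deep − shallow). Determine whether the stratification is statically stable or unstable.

stable

ΔT = 7.7 − 7.6 = +0.1 K and ΔS = 34.71 − 34.20 = +0.51 psu (deep − shallow).
−αΔT = -2.00 × 10⁻⁵; βΔS = 4.131 × 10⁻⁴; sum Δρ/ρ₀ = 3.931 × 10⁻⁴.
Δρ/ρ₀ > 0, so Δρ > 0: deeper water is denser → statically stable.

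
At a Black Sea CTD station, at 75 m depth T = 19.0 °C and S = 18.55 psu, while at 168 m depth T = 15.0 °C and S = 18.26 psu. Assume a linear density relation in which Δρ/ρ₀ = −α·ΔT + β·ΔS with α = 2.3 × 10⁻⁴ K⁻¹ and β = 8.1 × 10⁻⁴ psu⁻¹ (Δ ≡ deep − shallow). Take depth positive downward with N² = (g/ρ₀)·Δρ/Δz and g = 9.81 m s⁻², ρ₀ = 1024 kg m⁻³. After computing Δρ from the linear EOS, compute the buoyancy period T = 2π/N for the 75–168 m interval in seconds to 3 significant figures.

739 s

ΔT = -4.0 K, ΔS = -0.29 psu (deep − shallow).
Δρ/ρ₀ = −αΔT + βΔS = 9.20 × 10⁻⁴ − 2.349 × 10⁻⁴ = 6.851 × 10⁻⁴, so Δρ ≈ 0.7015 kg m⁻³.
N² = (g/ρ₀)·Δρ/Δz = g·(Δρ/ρ₀)/Δz = 9.81 × 6.851 × 10⁻⁴ / 93 = 7.2267 × 10⁻⁵ s⁻².
N = √(7.2267 × 10⁻⁵) = 8.5010 × 10⁻³ rad s⁻¹ → T = 2π/N = 739.11 s ≈ 739 s.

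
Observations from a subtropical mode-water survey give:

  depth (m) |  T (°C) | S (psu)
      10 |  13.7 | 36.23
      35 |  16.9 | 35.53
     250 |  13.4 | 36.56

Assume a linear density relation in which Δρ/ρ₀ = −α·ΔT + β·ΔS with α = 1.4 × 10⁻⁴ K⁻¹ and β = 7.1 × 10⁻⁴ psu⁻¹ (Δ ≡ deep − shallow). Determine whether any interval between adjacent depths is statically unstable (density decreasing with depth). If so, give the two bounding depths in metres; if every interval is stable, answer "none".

10–35 m

Evaluate Δρ/ρ₀ = −αΔT + βΔS across each adjacent pair:
  10–35 m: −αΔT+βΔS = −(1.4 × 10⁻⁴)(+3.2)+(7.1 × 10⁻⁴)(-0.70) = -9.4 × 10⁻⁴ → UNSTABLE
  35–250 m: −αΔT+βΔS = −(1.4 × 10⁻⁴)(-3.5)+(7.1 × 10⁻⁴)(+1.03) = 1.2 × 10⁻³ → stable
The 10–35 m interval has Δρ < 0: lighter water underlies denser water.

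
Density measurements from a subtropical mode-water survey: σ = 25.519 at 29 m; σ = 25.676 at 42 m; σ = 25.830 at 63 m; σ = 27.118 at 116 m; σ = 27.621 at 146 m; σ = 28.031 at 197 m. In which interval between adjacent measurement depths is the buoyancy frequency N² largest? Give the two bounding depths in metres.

Compute the density gradient over each adjacent pair:
  29–42 m: Δρ/Δz = 0.157/13 = 0.012 kg m⁻⁴
  42–63 m: Δρ/Δz = 0.154/21 = 7.3 × 10⁻³ kg m⁻⁴
  63–116 m: Δρ/Δz = 1.288/53 = 0.024 kg m⁻⁴
  116–146 m: Δρ/Δz = 0.503/30 = 0.017 kg m⁻⁴
  146–197 m: Δρ/Δz = 0.410/51 = 8.0 × 10⁻³ kg m⁻⁴
The largest gradient is in the 63–116 m interval — the pycnocline.

63–116 m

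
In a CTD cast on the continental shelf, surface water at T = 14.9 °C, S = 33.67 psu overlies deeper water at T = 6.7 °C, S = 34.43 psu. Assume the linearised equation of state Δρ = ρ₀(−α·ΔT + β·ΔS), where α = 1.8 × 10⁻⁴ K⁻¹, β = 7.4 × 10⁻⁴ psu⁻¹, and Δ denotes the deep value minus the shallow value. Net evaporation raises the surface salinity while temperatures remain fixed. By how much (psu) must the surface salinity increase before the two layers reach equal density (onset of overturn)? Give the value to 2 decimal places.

Neutral buoyancy requires −α(T_deep − T_surf) + β(S_deep − S_surf′) = 0.
S_surf′ = S_deep − (α/β)·ΔT = 34.43 − (1.8 × 10⁻⁴/7.4 × 10⁻⁴)·(-8.2) = 36.4246 psu.
Increase required: 36.4246 − 33.67 = 2.7546 psu.

2.75 psu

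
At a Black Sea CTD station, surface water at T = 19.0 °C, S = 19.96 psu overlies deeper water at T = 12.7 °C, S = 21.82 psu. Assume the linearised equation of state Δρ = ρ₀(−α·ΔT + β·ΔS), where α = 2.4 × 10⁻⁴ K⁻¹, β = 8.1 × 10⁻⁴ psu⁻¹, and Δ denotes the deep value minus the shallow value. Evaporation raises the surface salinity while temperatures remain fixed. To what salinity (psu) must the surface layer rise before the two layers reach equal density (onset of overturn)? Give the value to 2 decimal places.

Neutral buoyancy requires −α(T_deep − T_surf) + β(S_deep − S_surf′) = 0.
S_surf′ = S_deep − (α/β)·ΔT = 21.82 − (2.4 × 10⁻⁴/8.1 × 10⁻⁴)·(-6.3) = 23.6867 psu.
Increase required: 23.6867 − 19.96 = 3.7267 psu.

23.69 psu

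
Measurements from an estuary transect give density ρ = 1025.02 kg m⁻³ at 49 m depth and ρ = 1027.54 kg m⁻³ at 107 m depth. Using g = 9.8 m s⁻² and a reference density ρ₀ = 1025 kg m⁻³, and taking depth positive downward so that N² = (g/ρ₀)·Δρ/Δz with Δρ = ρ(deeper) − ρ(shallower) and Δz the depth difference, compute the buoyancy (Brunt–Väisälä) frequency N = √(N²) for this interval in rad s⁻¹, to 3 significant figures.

Δρ = 1027.54 − 1025.02 = 2.52 kg m⁻³ over Δz = 107 − 49 = 58 m.
N² = (9.8/1025) × (2.52/58) = 4.1541 × 10⁻⁴ s⁻².
N = √(4.1541 × 10⁻⁴) = 0.020382 rad s⁻¹ ≈ 0.0204 rad s⁻¹.

0.0204 rad s⁻¹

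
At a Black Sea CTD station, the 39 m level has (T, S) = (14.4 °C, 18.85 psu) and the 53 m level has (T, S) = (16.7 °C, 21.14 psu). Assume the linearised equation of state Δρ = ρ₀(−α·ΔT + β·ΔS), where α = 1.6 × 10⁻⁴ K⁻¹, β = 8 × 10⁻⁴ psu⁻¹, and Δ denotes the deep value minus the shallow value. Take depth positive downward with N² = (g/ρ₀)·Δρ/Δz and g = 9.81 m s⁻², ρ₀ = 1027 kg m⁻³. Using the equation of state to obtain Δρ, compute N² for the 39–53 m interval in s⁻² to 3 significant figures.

ΔT = +2.3 K, ΔS = +2.29 psu (deep − shallow).
Δρ/ρ₀ = −αΔT + βΔS = -3.68 × 10⁻⁴ + 1.832 × 10⁻³ = 1.464 × 10⁻³, so Δρ ≈ 1.504 kg m⁻³.
N² = (g/ρ₀)·Δρ/Δz = g·(Δρ/ρ₀)/Δz = 9.81 × 1.464 × 10⁻³ / 14 = 1.0258 × 10⁻³ s⁻² ≈ 1.03 × 10⁻³ s⁻².

1.03 × 10⁻³ s⁻²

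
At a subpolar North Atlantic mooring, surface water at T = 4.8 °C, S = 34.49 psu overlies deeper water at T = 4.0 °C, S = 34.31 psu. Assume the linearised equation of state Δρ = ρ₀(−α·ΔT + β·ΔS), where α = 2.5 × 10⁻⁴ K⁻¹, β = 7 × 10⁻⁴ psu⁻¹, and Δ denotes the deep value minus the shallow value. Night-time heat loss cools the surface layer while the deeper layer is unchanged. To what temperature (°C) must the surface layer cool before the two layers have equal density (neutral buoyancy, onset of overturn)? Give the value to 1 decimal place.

4.5 °C

Neutral buoyancy requires Δρ = 0, i.e. −α(T_deep − T_surf′) + β(S_deep − S_surf) = 0.
T_surf′ = T_deep − (β/α)·ΔS = 4.0 − (7 × 10⁻⁴/2.5 × 10⁻⁴)·(-0.18) = 4.504 °C.
Cooling required: 4.8 − (4.504) = 0.296 °C.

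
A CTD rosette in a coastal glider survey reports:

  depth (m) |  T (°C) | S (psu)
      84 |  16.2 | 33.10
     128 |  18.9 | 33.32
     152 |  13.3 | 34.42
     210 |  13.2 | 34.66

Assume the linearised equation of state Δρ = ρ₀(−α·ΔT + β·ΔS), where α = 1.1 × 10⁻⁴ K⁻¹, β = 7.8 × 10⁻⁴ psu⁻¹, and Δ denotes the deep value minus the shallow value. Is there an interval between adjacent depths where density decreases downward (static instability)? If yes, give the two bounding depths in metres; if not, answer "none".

Evaluate Δρ/ρ₀ = −αΔT + βΔS across each adjacent pair:
  84–128 m: −αΔT+βΔS = −(1.1 × 10⁻⁴)(+2.7)+(7.8 × 10⁻⁴)(+0.22) = -1.3 × 10⁻⁴ → UNSTABLE
  128–152 m: −αΔT+βΔS = −(1.1 × 10⁻⁴)(-5.6)+(7.8 × 10⁻⁴)(+1.10) = 1.5 × 10⁻³ → stable
  152–210 m: −αΔT+βΔS = −(1.1 × 10⁻⁴)(-0.1)+(7.8 × 10⁻⁴)(+0.24) = 2.0 × 10⁻⁴ → stable
The 84–128 m interval has Δρ < 0: lighter water underlies denser water.

84–128 m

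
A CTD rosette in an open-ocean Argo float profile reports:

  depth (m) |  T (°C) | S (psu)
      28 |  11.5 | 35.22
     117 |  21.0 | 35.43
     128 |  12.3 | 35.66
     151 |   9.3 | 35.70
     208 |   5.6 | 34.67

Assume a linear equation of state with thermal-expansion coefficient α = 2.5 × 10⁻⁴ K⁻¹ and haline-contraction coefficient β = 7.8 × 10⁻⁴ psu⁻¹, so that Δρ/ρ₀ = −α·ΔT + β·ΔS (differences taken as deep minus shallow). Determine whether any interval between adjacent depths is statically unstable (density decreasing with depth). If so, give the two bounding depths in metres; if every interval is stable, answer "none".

28–117 m

Evaluate Δρ/ρ₀ = −αΔT + βΔS across each adjacent pair:
  28–117 m: −αΔT+βΔS = −(2.5 × 10⁻⁴)(+9.5)+(7.8 × 10⁻⁴)(+0.21) = -2.2 × 10⁻³ → UNSTABLE
  117–128 m: −αΔT+βΔS = −(2.5 × 10⁻⁴)(-8.7)+(7.8 × 10⁻⁴)(+0.23) = 2.4 × 10⁻³ → stable
  128–151 m: −αΔT+βΔS = −(2.5 × 10⁻⁴)(-3.0)+(7.8 × 10⁻⁴)(+0.04) = 7.8 × 10⁻⁴ → stable
  151–208 m: −αΔT+βΔS = −(2.5 × 10⁻⁴)(-3.7)+(7.8 × 10⁻⁴)(-1.03) = 1.2 × 10⁻⁴ → stable
The 28–117 m interval has Δρ < 0: lighter water underlies denser water.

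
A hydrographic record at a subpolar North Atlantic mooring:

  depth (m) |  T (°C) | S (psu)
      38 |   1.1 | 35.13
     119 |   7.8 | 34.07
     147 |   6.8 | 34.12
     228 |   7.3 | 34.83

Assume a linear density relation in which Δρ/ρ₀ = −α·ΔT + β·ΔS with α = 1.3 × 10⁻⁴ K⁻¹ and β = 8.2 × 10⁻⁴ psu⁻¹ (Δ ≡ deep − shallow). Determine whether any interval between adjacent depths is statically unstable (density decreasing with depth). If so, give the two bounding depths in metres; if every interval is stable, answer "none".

Evaluate Δρ/ρ₀ = −αΔT + βΔS across each adjacent pair:
  38–119 m: −αΔT+βΔS = −(1.3 × 10⁻⁴)(+6.7)+(8.2 × 10⁻⁴)(-1.06) = -1.7 × 10⁻³ → UNSTABLE
  119–147 m: −αΔT+βΔS = −(1.3 × 10⁻⁴)(-1.0)+(8.2 × 10⁻⁴)(+0.05) = 1.7 × 10⁻⁴ → stable
  147–228 m: −αΔT+βΔS = −(1.3 × 10⁻⁴)(+0.5)+(8.2 × 10⁻⁴)(+0.71) = 5.2 × 10⁻⁴ → stable
The 38–119 m interval has Δρ < 0: lighter water underlies denser water.

38–119 m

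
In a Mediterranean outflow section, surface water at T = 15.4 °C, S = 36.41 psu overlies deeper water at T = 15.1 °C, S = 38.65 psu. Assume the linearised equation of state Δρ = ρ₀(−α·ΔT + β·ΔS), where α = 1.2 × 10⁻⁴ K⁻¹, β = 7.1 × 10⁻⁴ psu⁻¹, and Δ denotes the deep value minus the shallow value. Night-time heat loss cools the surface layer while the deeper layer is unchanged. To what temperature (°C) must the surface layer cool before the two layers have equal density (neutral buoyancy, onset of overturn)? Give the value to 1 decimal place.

1.8 °C

Neutral buoyancy requires Δρ = 0, i.e. −α(T_deep − T_surf′) + β(S_deep − S_surf) = 0.
T_surf′ = T_deep − (β/α)·ΔS = 15.1 − (7.1 × 10⁻⁴/1.2 × 10⁻⁴)·(+2.24) = 1.847 °C.
Cooling required: 15.4 − (1.847) = 13.553 °C.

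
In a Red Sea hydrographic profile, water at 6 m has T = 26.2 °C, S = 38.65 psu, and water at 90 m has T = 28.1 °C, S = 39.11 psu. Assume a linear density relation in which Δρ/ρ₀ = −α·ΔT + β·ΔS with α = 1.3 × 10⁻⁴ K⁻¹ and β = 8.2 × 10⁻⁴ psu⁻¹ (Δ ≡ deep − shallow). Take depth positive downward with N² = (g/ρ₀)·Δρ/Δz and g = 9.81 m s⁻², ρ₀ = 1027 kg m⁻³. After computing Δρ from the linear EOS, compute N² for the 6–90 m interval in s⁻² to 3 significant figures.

ΔT = +1.9 K, ΔS = +0.46 psu (deep − shallow).
Δρ/ρ₀ = −αΔT + βΔS = -2.47 × 10⁻⁴ + 3.772 × 10⁻⁴ = 1.302 × 10⁻⁴, so Δρ ≈ 0.1337 kg m⁻³.
N² = (g/ρ₀)·Δρ/Δz = g·(Δρ/ρ₀)/Δz = 9.81 × 1.302 × 10⁻⁴ / 84 = 1.5206 × 10⁻⁵ s⁻² ≈ 1.52 × 10⁻⁵ s⁻².

1.52 × 10⁻⁵ s⁻²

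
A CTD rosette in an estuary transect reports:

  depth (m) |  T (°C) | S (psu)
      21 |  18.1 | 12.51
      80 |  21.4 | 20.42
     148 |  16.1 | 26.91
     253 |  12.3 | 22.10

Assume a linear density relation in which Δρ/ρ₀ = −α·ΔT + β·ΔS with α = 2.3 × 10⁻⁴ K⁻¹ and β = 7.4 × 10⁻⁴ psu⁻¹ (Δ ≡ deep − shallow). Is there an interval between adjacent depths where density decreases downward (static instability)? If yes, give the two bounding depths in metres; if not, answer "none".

Evaluate Δρ/ρ₀ = −αΔT + βΔS across each adjacent pair:
  21–80 m: −αΔT+βΔS = −(2.3 × 10⁻⁴)(+3.3)+(7.4 × 10⁻⁴)(+7.91) = 5.1 × 10⁻³ → stable
  80–148 m: −αΔT+βΔS = −(2.3 × 10⁻⁴)(-5.3)+(7.4 × 10⁻⁴)(+6.49) = 6.0 × 10⁻³ → stable
  148–253 m: −αΔT+βΔS = −(2.3 × 10⁻⁴)(-3.8)+(7.4 × 10⁻⁴)(-4.81) = -2.7 × 10⁻³ → UNSTABLE
The 148–253 m interval has Δρ < 0: lighter water underlies denser water.

148–253 m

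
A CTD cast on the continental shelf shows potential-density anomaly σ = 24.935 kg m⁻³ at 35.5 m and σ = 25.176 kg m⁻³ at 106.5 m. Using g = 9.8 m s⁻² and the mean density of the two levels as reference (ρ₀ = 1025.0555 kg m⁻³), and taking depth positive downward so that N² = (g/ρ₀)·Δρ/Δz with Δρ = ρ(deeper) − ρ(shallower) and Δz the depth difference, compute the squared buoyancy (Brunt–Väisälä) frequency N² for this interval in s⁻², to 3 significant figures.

Δρ = 1025.176 − 1024.935 = 0.241 kg m⁻³ over Δz = 106.5 − 35.5 = 71 m.
N² = (9.8/1025.0555) × (0.241/71) = 3.2452 × 10⁻⁵ s⁻² ≈ 3.25 × 10⁻⁵ s⁻².

3.25 × 10⁻⁵ s⁻²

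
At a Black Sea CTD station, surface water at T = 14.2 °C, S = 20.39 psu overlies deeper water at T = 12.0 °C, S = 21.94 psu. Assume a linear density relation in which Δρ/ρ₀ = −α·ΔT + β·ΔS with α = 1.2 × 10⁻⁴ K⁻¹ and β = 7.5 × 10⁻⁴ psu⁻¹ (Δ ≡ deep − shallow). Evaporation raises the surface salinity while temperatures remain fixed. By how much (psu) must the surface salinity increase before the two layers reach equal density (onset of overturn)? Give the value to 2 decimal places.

1.90 psu

Neutral buoyancy requires −α(T_deep − T_surf) + β(S_deep − S_surf′) = 0.
S_surf′ = S_deep − (α/β)·ΔT = 21.94 − (1.2 × 10⁻⁴/7.5 × 10⁻⁴)·(-2.2) = 22.2920 psu.
Increase required: 22.2920 − 20.39 = 1.9020 psu.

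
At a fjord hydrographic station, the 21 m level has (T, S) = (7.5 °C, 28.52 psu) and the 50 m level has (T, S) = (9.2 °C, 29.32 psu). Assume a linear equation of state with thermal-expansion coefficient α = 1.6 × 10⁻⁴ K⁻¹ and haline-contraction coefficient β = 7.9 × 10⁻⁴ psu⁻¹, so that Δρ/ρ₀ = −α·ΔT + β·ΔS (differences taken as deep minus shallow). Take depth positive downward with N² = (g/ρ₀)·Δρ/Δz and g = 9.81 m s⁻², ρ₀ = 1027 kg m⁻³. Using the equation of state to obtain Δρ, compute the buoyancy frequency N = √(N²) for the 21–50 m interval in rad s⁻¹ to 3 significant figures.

0.0110 rad s⁻¹

ΔT = +1.7 K, ΔS = +0.80 psu (deep − shallow).
Δρ/ρ₀ = −αΔT + βΔS = -2.72 × 10⁻⁴ + 6.32 × 10⁻⁴ = 3.60 × 10⁻⁴, so Δρ ≈ 0.3697 kg m⁻³.
N² = (g/ρ₀)·Δρ/Δz = g·(Δρ/ρ₀)/Δz = 9.81 × 3.60 × 10⁻⁴ / 29 = 1.2178 × 10⁻⁴ s⁻².
N = √(1.2178 × 10⁻⁴) = 0.011035 rad s⁻¹ ≈ 0.0110 rad s⁻¹.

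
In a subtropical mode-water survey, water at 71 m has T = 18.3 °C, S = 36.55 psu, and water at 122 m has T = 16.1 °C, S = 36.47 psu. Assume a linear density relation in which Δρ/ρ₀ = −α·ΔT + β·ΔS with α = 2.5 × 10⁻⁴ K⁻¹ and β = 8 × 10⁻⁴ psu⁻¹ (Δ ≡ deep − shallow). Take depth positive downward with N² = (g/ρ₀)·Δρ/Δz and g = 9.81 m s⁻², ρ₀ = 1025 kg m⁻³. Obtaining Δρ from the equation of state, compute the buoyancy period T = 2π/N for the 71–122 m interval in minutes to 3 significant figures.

ΔT = -2.2 K, ΔS = -0.08 psu (deep − shallow).
Δρ/ρ₀ = −αΔT + βΔS = 5.50 × 10⁻⁴ − 6.40 × 10⁻⁵ = 4.86 × 10⁻⁴, so Δρ ≈ 0.4981 kg m⁻³.
N² = (g/ρ₀)·Δρ/Δz = g·(Δρ/ρ₀)/Δz = 9.81 × 4.86 × 10⁻⁴ / 51 = 9.3484 × 10⁻⁵ s⁻².
N = √(9.3484 × 10⁻⁵) = 9.6687 × 10⁻³ rad s⁻¹ → T = 2π/N = 649.85 s = 10.831 min ≈ 10.8 min.

10.8 min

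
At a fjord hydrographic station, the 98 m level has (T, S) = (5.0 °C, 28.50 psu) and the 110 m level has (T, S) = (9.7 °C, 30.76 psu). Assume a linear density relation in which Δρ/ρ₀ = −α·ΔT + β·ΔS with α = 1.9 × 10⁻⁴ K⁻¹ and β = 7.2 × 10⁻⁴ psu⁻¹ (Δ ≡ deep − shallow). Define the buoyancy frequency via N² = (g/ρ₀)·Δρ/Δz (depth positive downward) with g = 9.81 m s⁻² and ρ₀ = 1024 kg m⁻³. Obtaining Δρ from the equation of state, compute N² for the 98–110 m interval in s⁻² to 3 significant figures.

6.00 × 10⁻⁴ s⁻²

ΔT = +4.7 K, ΔS = +2.26 psu (deep − shallow).
Δρ/ρ₀ = −αΔT + βΔS = -8.93 × 10⁻⁴ + 1.6272 × 10⁻³ = 7.342 × 10⁻⁴, so Δρ ≈ 0.7518 kg m⁻³.
N² = (g/ρ₀)·Δρ/Δz = g·(Δρ/ρ₀)/Δz = 9.81 × 7.342 × 10⁻⁴ / 12 = 6.0021 × 10⁻⁴ s⁻² ≈ 6.00 × 10⁻⁴ s⁻².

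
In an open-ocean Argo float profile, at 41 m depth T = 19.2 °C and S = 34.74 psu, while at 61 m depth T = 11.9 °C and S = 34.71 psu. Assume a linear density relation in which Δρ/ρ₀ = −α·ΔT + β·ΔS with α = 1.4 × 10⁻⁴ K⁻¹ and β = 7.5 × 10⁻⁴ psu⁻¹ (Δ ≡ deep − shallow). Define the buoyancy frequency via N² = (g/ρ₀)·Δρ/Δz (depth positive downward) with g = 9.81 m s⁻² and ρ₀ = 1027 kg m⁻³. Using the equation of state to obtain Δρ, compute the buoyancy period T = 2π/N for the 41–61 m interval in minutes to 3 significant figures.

ΔT = -7.3 K, ΔS = -0.03 psu (deep − shallow).
Δρ/ρ₀ = −αΔT + βΔS = 1.022 × 10⁻³ − 2.25 × 10⁻⁵ = 9.995 × 10⁻⁴, so Δρ ≈ 1.026 kg m⁻³.
N² = (g/ρ₀)·Δρ/Δz = g·(Δρ/ρ₀)/Δz = 9.81 × 9.995 × 10⁻⁴ / 20 = 4.9025 × 10⁻⁴ s⁻².
N = √(4.9025 × 10⁻⁴) = 0.022142 rad s⁻¹ → T = 2π/N = 283.77 s = 4.7295 min ≈ 4.73 min.

4.73 min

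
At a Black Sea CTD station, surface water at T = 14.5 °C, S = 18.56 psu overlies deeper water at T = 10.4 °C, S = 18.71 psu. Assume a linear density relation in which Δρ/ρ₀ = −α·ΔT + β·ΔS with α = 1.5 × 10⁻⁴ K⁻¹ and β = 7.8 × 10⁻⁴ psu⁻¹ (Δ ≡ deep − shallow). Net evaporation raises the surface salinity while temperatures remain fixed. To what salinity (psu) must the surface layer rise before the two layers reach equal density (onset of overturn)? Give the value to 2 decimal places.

Neutral buoyancy requires −α(T_deep − T_surf) + β(S_deep − S_surf′) = 0.
S_surf′ = S_deep − (α/β)·ΔT = 18.71 − (1.5 × 10⁻⁴/7.8 × 10⁻⁴)·(-4.1) = 19.4985 psu.
Increase required: 19.4985 − 18.56 = 0.9385 psu.

19.50 psu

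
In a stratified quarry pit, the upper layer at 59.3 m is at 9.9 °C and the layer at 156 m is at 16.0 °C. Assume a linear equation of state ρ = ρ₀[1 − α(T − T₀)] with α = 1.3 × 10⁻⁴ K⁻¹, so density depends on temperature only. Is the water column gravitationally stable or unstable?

ΔT = 16.0 − 9.9 = +6.1 K, so Δρ/ρ₀ = −αΔT = -7.93 × 10⁻⁴.
Δρ/ρ₀ < 0, so Δρ < 0: deeper water is lighter → statically unstable; the column would overturn.

unstable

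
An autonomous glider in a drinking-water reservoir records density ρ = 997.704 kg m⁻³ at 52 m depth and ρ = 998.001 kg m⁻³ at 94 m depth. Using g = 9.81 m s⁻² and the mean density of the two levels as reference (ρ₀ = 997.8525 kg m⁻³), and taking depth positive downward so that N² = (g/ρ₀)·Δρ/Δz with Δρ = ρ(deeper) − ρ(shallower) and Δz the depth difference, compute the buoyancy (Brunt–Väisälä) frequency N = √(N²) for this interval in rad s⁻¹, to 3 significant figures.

8.34 × 10⁻³ rad s⁻¹

Δρ = 998.001 − 997.704 = 0.297 kg m⁻³ over Δz = 94 − 52 = 42 m.
N² = (9.81/997.8525) × (0.297/42) = 6.9520 × 10⁻⁵ s⁻².
N = √(6.9520 × 10⁻⁵) = 8.3379 × 10⁻³ rad s⁻¹ ≈ 8.34 × 10⁻³ rad s⁻¹.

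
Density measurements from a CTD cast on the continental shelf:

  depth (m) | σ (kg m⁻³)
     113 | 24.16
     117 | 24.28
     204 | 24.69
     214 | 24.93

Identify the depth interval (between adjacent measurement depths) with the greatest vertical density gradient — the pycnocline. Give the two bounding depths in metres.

113–117 m

Compute the density gradient over each adjacent pair:
  113–117 m: Δρ/Δz = 0.12/4 = 0.030 kg m⁻⁴
  117–204 m: Δρ/Δz = 0.41/87 = 4.7 × 10⁻³ kg m⁻⁴
  204–214 m: Δρ/Δz = 0.24/10 = 0.024 kg m⁻⁴
The largest gradient is in the 113–117 m interval — the pycnocline.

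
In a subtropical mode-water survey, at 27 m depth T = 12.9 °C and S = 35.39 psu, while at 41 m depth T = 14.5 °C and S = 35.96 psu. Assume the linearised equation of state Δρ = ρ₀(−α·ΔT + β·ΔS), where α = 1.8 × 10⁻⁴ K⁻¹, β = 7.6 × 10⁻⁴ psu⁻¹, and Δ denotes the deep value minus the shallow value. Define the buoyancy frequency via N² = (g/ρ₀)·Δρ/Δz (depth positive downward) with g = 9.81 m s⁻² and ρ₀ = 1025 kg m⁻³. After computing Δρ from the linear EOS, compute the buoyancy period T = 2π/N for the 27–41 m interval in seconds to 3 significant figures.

623 s

ΔT = +1.6 K, ΔS = +0.57 psu (deep − shallow).
Δρ/ρ₀ = −αΔT + βΔS = -2.88 × 10⁻⁴ + 4.332 × 10⁻⁴ = 1.452 × 10⁻⁴, so Δρ ≈ 0.1488 kg m⁻³.
N² = (g/ρ₀)·Δρ/Δz = g·(Δρ/ρ₀)/Δz = 9.81 × 1.452 × 10⁻⁴ / 14 = 1.0174 × 10⁻⁴ s⁻².
N = √(1.0174 × 10⁻⁴) = 0.010087 rad s⁻¹ → T = 2π/N = 622.90 s ≈ 623 s.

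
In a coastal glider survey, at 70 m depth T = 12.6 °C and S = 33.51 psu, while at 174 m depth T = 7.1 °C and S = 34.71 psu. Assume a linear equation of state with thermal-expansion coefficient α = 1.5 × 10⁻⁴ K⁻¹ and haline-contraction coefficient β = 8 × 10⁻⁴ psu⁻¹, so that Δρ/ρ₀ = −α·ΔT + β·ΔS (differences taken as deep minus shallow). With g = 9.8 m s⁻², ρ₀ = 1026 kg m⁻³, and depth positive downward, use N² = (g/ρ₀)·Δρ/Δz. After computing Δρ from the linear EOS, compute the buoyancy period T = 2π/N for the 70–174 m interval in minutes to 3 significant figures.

8.07 min

ΔT = -5.5 K, ΔS = +1.20 psu (deep − shallow).
Δρ/ρ₀ = −αΔT + βΔS = 8.25 × 10⁻⁴ + 9.60 × 10⁻⁴ = 1.785 × 10⁻³, so Δρ ≈ 1.831 kg m⁻³.
N² = (g/ρ₀)·Δρ/Δz = g·(Δρ/ρ₀)/Δz = 9.8 × 1.785 × 10⁻³ / 104 = 1.6820 × 10⁻⁴ s⁻².
N = √(1.6820 × 10⁻⁴) = 0.012969 rad s⁻¹ → T = 2π/N = 484.48 s = 8.0747 min ≈ 8.07 min.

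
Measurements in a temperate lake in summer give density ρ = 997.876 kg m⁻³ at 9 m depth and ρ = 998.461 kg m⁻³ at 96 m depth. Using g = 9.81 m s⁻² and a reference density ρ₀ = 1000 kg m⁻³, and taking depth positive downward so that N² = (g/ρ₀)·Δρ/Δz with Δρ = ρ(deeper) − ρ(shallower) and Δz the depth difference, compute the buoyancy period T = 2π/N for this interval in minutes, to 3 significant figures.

12.9 min

Δρ = 998.461 − 997.876 = 0.585 kg m⁻³ over Δz = 96 − 9 = 87 m.
N² = (9.81/1000) × (0.585/87) = 6.5964 × 10⁻⁵ s⁻².
N = √(6.5964 × 10⁻⁵) = 8.1218 × 10⁻³ rad s⁻¹, so T = 2π/N = 773.62 s = 12.894 min ≈ 12.9 min.
Since Δρ > 0 the layer is stably stratified.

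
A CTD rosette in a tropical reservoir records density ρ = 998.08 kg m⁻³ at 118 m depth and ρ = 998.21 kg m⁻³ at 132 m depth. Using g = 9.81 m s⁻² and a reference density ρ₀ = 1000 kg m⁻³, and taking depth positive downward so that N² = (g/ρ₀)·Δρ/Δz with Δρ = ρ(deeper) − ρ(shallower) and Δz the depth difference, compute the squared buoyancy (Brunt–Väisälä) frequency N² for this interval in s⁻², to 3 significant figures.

Δρ = 998.21 − 998.08 = 0.13 kg m⁻³ over Δz = 132 − 118 = 14 m.
N² = (9.81/1000) × (0.13/14) = 9.1093 × 10⁻⁵ s⁻² ≈ 9.11 × 10⁻⁵ s⁻².

9.11 × 10⁻⁵ s⁻²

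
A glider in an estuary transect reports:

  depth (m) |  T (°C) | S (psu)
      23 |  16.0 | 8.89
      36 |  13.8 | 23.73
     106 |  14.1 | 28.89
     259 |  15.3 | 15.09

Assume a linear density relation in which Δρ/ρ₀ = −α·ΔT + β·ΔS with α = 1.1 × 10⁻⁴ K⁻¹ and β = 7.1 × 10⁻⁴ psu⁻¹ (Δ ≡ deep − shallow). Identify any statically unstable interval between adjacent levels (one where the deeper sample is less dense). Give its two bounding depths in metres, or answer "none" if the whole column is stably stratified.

Evaluate Δρ/ρ₀ = −αΔT + βΔS across each adjacent pair:
  23–36 m: −αΔT+βΔS = −(1.1 × 10⁻⁴)(-2.2)+(7.1 × 10⁻⁴)(+14.84) = 0.011 → stable
  36–106 m: −αΔT+βΔS = −(1.1 × 10⁻⁴)(+0.3)+(7.1 × 10⁻⁴)(+5.16) = 3.6 × 10⁻³ → stable
  106–259 m: −αΔT+βΔS = −(1.1 × 10⁻⁴)(+1.2)+(7.1 × 10⁻⁴)(-13.80) = -9.9 × 10⁻³ → UNSTABLE
The 106–259 m interval has Δρ < 0: lighter water underlies denser water.

106–259 m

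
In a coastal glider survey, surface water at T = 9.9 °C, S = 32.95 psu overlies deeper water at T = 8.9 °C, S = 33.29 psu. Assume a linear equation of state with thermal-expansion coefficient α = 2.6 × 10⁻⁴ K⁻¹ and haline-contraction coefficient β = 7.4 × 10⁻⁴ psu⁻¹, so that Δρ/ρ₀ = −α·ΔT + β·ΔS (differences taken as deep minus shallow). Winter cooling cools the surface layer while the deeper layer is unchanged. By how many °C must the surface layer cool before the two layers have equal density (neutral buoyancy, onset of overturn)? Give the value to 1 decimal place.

Neutral buoyancy requires Δρ = 0, i.e. −α(T_deep − T_surf′) + β(S_deep − S_surf) = 0.
T_surf′ = T_deep − (β/α)·ΔS = 8.9 − (7.4 × 10⁻⁴/2.6 × 10⁻⁴)·(+0.34) = 7.932 °C.
Cooling required: 9.9 − (7.932) = 1.968 °C.

2.0 °C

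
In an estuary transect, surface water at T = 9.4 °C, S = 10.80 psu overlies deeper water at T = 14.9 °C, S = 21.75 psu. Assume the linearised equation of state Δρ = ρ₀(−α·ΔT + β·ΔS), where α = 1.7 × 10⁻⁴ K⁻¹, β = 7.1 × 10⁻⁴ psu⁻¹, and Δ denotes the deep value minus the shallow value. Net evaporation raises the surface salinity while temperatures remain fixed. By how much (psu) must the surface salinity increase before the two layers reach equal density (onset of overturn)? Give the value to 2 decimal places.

Neutral buoyancy requires −α(T_deep − T_surf) + β(S_deep − S_surf′) = 0.
S_surf′ = S_deep − (α/β)·ΔT = 21.75 − (1.7 × 10⁻⁴/7.1 × 10⁻⁴)·(+5.5) = 20.4331 psu.
Increase required: 20.4331 − 10.80 = 9.6331 psu.

9.63 psu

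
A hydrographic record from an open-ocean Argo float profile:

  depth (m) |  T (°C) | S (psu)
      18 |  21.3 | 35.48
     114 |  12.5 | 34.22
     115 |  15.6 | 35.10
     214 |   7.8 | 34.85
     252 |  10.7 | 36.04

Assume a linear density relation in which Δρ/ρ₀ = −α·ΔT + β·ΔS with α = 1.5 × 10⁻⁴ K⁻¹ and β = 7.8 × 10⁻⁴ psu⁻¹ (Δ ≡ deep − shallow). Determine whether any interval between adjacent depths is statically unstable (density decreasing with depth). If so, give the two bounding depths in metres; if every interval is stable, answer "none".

Evaluate Δρ/ρ₀ = −αΔT + βΔS across each adjacent pair:
  18–114 m: −αΔT+βΔS = −(1.5 × 10⁻⁴)(-8.8)+(7.8 × 10⁻⁴)(-1.26) = 3.4 × 10⁻⁴ → stable
  114–115 m: −αΔT+βΔS = −(1.5 × 10⁻⁴)(+3.1)+(7.8 × 10⁻⁴)(+0.88) = 2.2 × 10⁻⁴ → stable
  115–214 m: −αΔT+βΔS = −(1.5 × 10⁻⁴)(-7.8)+(7.8 × 10⁻⁴)(-0.25) = 9.7 × 10⁻⁴ → stable
  214–252 m: −αΔT+βΔS = −(1.5 × 10⁻⁴)(+2.9)+(7.8 × 10⁻⁴)(+1.19) = 4.9 × 10⁻⁴ → stable
Every interval has Δρ > 0: the column is stably stratified throughout.

none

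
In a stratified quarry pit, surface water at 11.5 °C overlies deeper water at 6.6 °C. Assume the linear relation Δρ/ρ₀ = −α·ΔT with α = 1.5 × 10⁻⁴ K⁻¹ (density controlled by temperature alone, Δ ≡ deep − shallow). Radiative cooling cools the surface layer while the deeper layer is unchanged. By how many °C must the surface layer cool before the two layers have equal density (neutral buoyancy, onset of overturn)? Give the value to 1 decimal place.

4.9 °C

With temperature the only control, equal density requires T_surf′ = T_deep.
T_surf′ = 6.6 °C.
Cooling required: 11.5 − 6.6 = 4.9 °C.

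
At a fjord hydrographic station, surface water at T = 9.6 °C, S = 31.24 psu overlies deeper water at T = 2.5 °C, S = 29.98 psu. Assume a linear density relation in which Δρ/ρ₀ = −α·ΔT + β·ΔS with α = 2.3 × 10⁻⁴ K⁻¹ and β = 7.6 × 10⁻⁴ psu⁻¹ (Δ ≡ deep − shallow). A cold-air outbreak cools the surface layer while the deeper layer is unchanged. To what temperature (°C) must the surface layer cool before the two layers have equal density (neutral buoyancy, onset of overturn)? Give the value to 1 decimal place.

6.7 °C

Neutral buoyancy requires Δρ = 0, i.e. −α(T_deep − T_surf′) + β(S_deep − S_surf) = 0.
T_surf′ = T_deep − (β/α)·ΔS = 2.5 − (7.6 × 10⁻⁴/2.3 × 10⁻⁴)·(-1.26) = 6.663 °C.
Cooling required: 9.6 − (6.663) = 2.937 °C.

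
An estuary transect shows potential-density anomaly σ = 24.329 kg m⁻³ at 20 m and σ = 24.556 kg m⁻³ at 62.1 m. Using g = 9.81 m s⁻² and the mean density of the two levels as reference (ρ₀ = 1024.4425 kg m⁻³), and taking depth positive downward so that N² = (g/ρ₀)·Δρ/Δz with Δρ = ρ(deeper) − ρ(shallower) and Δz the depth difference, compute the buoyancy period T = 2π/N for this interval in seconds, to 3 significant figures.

874 s

Δρ = 1024.556 − 1024.329 = 0.227 kg m⁻³ over Δz = 62.1 − 20 = 42.1 m.
N² = (9.81/1024.4425) × (0.227/42.1) = 5.1633 × 10⁻⁵ s⁻².
N = √(5.1633 × 10⁻⁵) = 7.1856 × 10⁻³ rad s⁻¹, so T = 2π/N = 874.41 s ≈ 874 s.
N² > 0, so the interval is statically stable.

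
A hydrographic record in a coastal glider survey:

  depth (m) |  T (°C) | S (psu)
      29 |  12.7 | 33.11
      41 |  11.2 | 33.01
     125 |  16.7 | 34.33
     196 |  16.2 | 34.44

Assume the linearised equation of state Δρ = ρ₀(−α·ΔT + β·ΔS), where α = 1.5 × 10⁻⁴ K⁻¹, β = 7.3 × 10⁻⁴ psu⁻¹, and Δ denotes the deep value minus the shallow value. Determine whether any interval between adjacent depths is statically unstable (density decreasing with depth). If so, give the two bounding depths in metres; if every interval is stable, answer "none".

Evaluate Δρ/ρ₀ = −αΔT + βΔS across each adjacent pair:
  29–41 m: −αΔT+βΔS = −(1.5 × 10⁻⁴)(-1.5)+(7.3 × 10⁻⁴)(-0.10) = 1.5 × 10⁻⁴ → stable
  41–125 m: −αΔT+βΔS = −(1.5 × 10⁻⁴)(+5.5)+(7.3 × 10⁻⁴)(+1.32) = 1.4 × 10⁻⁴ → stable
  125–196 m: −αΔT+βΔS = −(1.5 × 10⁻⁴)(-0.5)+(7.3 × 10⁻⁴)(+0.11) = 1.6 × 10⁻⁴ → stable
Every interval has Δρ > 0: the column is stably stratified throughout.

none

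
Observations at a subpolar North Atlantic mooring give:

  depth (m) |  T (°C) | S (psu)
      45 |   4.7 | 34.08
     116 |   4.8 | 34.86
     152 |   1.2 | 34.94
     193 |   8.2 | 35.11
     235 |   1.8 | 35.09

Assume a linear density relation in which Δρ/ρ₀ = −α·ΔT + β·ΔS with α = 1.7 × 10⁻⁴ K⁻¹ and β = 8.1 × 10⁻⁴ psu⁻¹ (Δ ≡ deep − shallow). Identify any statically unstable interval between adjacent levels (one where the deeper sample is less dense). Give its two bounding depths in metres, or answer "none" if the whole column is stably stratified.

152–193 m

Evaluate Δρ/ρ₀ = −αΔT + βΔS across each adjacent pair:
  45–116 m: −αΔT+βΔS = −(1.7 × 10⁻⁴)(+0.1)+(8.1 × 10⁻⁴)(+0.78) = 6.1 × 10⁻⁴ → stable
  116–152 m: −αΔT+βΔS = −(1.7 × 10⁻⁴)(-3.6)+(8.1 × 10⁻⁴)(+0.08) = 6.8 × 10⁻⁴ → stable
  152–193 m: −αΔT+βΔS = −(1.7 × 10⁻⁴)(+7.0)+(8.1 × 10⁻⁴)(+0.17) = -1.1 × 10⁻³ → UNSTABLE
  193–235 m: −αΔT+βΔS = −(1.7 × 10⁻⁴)(-6.4)+(8.1 × 10⁻⁴)(-0.02) = 1.1 × 10⁻³ → stable
The 152–193 m interval has Δρ < 0: lighter water underlies denser water.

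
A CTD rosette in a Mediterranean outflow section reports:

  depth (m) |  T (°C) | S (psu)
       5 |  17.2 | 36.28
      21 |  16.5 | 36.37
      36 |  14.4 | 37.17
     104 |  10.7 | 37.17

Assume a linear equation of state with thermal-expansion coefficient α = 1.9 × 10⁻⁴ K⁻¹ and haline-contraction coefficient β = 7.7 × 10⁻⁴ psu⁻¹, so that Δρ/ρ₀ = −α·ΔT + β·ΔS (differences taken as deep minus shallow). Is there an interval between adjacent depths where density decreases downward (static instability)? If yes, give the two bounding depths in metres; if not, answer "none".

Evaluate Δρ/ρ₀ = −αΔT + βΔS across each adjacent pair:
  5–21 m: −αΔT+βΔS = −(1.9 × 10⁻⁴)(-0.7)+(7.7 × 10⁻⁴)(+0.09) = 2.0 × 10⁻⁴ → stable
  21–36 m: −αΔT+βΔS = −(1.9 × 10⁻⁴)(-2.1)+(7.7 × 10⁻⁴)(+0.80) = 1.0 × 10⁻³ → stable
  36–104 m: −αΔT+βΔS = −(1.9 × 10⁻⁴)(-3.7)+(7.7 × 10⁻⁴)(+0.00) = 7.0 × 10⁻⁴ → stable
Every interval has Δρ > 0: the column is stably stratified throughout.

none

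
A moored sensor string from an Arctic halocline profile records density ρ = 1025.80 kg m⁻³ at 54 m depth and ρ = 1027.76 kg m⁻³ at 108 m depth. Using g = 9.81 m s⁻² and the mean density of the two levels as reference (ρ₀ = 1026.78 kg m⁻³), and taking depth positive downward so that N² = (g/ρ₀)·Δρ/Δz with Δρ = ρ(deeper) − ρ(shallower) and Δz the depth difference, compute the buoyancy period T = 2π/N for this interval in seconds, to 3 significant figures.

Δρ = 1027.76 − 1025.80 = 1.96 kg m⁻³ over Δz = 108 − 54 = 54 m.
N² = (9.81/1026.78) × (1.96/54) = 3.4678 × 10⁻⁴ s⁻².
N = √(3.4678 × 10⁻⁴) = 0.018622 rad s⁻¹, so T = 2π/N = 337.41 s ≈ 337 s.

337 s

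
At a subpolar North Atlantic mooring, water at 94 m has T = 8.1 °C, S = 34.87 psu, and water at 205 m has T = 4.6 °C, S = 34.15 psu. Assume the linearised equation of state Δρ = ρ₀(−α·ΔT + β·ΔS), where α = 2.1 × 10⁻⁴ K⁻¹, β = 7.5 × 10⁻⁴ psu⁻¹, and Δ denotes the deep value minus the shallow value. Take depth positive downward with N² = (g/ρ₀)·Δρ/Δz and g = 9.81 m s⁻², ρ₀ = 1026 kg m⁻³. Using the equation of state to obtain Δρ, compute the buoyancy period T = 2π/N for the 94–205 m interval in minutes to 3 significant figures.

ΔT = -3.5 K, ΔS = -0.72 psu (deep − shallow).
Δρ/ρ₀ = −αΔT + βΔS = 7.35 × 10⁻⁴ − 5.40 × 10⁻⁴ = 1.95 × 10⁻⁴, so Δρ ≈ 0.2001 kg m⁻³.
N² = (g/ρ₀)·Δρ/Δz = g·(Δρ/ρ₀)/Δz = 9.81 × 1.95 × 10⁻⁴ / 111 = 1.7234 × 10⁻⁵ s⁻².
N = √(1.7234 × 10⁻⁵) = 4.1514 × 10⁻³ rad s⁻¹ → T = 2π/N = 1.5135 × 10³ s = 25.225 min ≈ 25.2 min.

25.2 min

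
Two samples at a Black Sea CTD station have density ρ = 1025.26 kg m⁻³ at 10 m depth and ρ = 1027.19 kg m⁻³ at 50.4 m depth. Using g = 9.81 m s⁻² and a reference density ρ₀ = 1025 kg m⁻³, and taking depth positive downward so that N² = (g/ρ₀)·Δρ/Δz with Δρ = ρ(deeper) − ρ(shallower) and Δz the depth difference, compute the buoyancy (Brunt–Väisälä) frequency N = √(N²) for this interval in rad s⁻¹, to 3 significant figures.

Δρ = 1027.19 − 1025.26 = 1.93 kg m⁻³ over Δz = 50.4 − 10 = 40.4 m.
N² = (9.81/1025) × (1.93/40.4) = 4.5722 × 10⁻⁴ s⁻².
N = √(4.5722 × 10⁻⁴) = 0.021383 rad s⁻¹ ≈ 0.0214 rad s⁻¹.

0.0214 rad s⁻¹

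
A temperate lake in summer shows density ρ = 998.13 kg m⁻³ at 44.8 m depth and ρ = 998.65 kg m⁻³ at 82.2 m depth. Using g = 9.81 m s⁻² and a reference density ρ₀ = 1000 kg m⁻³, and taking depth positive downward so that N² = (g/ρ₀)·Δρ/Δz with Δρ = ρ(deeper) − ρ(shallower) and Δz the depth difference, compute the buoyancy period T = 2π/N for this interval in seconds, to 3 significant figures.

538 s

Δρ = 998.65 − 998.13 = 0.52 kg m⁻³ over Δz = 82.2 − 44.8 = 37.4 m.
N² = (9.81/1000) × (0.52/37.4) = 1.3640 × 10⁻⁴ s⁻².
N = √(1.3640 × 10⁻⁴) = 0.011679 rad s⁻¹, so T = 2π/N = 537.99 s ≈ 538 s.
Since Δρ > 0 the layer is stably stratified.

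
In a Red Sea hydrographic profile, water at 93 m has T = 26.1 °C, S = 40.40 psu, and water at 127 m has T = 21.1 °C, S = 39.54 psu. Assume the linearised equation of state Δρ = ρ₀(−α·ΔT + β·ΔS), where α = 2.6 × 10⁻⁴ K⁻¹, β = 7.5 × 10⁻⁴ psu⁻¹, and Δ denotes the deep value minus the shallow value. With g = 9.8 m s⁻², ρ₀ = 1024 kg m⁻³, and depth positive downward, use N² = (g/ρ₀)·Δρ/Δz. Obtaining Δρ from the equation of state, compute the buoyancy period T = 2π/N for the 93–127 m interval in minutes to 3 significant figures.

ΔT = -5.0 K, ΔS = -0.86 psu (deep − shallow).
Δρ/ρ₀ = −αΔT + βΔS = 1.30 × 10⁻³ − 6.45 × 10⁻⁴ = 6.55 × 10⁻⁴, so Δρ ≈ 0.6707 kg m⁻³.
N² = (g/ρ₀)·Δρ/Δz = g·(Δρ/ρ₀)/Δz = 9.8 × 6.55 × 10⁻⁴ / 34 = 1.8879 × 10⁻⁴ s⁻².
N = √(1.8879 × 10⁻⁴) = 0.013740 rad s⁻¹ → T = 2π/N = 457.29 s = 7.6215 min ≈ 7.62 min.

7.62 min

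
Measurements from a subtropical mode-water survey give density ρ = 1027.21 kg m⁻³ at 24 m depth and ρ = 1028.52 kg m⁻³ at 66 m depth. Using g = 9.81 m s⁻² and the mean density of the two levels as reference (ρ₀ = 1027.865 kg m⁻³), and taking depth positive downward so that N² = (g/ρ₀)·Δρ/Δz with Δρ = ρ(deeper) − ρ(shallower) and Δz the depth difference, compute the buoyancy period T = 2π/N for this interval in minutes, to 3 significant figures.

Δρ = 1028.52 − 1027.21 = 1.31 kg m⁻³ over Δz = 66 − 24 = 42 m.
N² = (9.81/1027.865) × (1.31/42) = 2.9768 × 10⁻⁴ s⁻².
N = √(2.9768 × 10⁻⁴) = 0.017253 rad s⁻¹, so T = 2π/N = 364.18 s = 6.0697 min ≈ 6.07 min.

6.07 min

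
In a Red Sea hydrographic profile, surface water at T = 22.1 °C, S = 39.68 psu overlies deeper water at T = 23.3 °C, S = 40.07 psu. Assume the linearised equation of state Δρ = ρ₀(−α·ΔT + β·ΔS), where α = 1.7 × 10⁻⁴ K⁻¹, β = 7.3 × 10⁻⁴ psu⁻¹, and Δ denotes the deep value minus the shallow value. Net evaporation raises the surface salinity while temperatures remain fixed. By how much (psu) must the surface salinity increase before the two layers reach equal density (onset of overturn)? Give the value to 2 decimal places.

Neutral buoyancy requires −α(T_deep − T_surf) + β(S_deep − S_surf′) = 0.
S_surf′ = S_deep − (α/β)·ΔT = 40.07 − (1.7 × 10⁻⁴/7.3 × 10⁻⁴)·(+1.2) = 39.7905 psu.
Increase required: 39.7905 − 39.68 = 0.1105 psu.

0.11 psu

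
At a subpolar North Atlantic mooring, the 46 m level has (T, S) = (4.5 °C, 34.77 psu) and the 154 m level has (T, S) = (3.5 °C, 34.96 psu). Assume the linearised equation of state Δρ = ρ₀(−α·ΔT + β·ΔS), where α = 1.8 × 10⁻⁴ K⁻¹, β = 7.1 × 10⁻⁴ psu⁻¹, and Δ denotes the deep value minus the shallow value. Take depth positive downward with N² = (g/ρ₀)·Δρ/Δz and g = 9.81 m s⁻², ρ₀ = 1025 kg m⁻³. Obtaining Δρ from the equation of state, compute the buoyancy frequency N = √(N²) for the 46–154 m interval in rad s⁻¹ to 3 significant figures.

5.35 × 10⁻³ rad s⁻¹

ΔT = -1.0 K, ΔS = +0.19 psu (deep − shallow).
Δρ/ρ₀ = −αΔT + βΔS = 1.80 × 10⁻⁴ + 1.349 × 10⁻⁴ = 3.149 × 10⁻⁴, so Δρ ≈ 0.3228 kg m⁻³.
N² = (g/ρ₀)·Δρ/Δz = g·(Δρ/ρ₀)/Δz = 9.81 × 3.149 × 10⁻⁴ / 108 = 2.8603 × 10⁻⁵ s⁻².
N = √(2.8603 × 10⁻⁵) = 5.3482 × 10⁻³ rad s⁻¹ ≈ 5.35 × 10⁻³ rad s⁻¹.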